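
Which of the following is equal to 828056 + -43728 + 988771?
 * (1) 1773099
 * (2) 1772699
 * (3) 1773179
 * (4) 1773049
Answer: 1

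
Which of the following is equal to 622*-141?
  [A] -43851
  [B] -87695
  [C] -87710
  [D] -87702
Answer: D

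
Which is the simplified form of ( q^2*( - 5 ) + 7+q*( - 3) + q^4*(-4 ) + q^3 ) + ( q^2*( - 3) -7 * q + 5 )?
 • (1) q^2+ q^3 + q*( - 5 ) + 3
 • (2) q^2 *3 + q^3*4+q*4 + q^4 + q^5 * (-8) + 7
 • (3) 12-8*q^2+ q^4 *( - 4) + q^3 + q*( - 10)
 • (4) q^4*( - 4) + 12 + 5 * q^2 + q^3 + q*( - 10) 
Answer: 3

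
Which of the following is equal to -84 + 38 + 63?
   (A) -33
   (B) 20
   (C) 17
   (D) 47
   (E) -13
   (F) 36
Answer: C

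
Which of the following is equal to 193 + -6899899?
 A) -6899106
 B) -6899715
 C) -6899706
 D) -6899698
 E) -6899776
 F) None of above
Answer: C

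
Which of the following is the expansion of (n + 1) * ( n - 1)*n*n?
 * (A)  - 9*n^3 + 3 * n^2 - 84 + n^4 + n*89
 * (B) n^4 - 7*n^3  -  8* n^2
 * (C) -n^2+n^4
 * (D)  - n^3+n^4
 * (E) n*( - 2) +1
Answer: C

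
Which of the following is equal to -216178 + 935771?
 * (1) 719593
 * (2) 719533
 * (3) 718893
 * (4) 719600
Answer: 1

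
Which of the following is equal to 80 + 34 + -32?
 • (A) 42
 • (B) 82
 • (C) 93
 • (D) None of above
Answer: B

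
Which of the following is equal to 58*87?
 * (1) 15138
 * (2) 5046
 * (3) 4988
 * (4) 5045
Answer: 2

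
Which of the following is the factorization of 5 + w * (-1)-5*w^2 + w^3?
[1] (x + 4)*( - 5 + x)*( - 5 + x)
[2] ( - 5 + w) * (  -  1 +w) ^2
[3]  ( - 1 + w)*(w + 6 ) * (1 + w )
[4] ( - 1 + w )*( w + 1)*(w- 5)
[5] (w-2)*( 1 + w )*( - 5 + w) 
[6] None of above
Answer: 4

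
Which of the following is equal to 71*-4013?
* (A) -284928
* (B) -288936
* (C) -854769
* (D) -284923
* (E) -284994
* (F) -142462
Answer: D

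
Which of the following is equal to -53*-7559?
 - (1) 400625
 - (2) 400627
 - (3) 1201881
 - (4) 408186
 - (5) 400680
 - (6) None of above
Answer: 2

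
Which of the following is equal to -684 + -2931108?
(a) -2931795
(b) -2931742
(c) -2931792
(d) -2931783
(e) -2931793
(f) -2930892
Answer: c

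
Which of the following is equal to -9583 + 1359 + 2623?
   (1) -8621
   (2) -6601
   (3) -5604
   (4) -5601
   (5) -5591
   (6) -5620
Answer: 4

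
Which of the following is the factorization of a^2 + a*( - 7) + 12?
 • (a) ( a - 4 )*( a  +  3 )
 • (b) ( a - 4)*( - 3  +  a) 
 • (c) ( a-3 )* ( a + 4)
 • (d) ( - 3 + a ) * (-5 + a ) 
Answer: b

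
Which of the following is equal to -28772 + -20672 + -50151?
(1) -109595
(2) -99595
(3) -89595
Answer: 2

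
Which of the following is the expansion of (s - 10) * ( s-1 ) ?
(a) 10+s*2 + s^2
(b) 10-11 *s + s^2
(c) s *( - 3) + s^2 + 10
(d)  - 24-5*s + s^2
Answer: b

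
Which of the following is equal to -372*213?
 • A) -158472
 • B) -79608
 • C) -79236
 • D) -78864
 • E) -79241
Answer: C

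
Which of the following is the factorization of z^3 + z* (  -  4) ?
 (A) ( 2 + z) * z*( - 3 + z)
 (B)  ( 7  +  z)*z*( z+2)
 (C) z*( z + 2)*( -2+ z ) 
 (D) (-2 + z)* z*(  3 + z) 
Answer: C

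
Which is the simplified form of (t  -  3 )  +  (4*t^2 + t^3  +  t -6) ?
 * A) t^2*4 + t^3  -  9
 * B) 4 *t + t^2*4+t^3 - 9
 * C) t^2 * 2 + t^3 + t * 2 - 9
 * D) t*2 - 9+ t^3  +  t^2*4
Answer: D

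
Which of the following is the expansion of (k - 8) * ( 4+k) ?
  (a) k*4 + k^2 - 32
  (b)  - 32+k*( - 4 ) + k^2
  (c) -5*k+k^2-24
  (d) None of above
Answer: b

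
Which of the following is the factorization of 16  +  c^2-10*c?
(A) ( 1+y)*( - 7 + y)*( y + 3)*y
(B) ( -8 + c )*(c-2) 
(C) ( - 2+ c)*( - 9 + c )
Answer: B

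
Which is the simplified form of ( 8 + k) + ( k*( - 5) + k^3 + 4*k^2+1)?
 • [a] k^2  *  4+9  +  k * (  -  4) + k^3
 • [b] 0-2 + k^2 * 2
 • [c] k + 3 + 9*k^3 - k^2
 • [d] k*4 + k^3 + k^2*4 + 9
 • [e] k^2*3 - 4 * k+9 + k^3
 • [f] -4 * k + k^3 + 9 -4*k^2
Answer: a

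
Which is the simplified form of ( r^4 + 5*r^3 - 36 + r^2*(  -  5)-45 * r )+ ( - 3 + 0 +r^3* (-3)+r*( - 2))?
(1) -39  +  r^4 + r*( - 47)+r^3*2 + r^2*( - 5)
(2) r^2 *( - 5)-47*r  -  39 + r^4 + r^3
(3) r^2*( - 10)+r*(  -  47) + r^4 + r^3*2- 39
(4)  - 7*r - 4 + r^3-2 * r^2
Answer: 1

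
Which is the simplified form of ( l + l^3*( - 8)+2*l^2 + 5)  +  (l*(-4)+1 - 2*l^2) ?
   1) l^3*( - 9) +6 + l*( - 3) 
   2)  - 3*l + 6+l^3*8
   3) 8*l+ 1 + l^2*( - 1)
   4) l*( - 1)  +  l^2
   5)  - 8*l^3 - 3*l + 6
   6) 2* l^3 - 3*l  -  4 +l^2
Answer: 5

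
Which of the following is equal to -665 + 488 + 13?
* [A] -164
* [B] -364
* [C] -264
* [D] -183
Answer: A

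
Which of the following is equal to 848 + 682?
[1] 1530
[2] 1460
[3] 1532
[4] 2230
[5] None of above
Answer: 1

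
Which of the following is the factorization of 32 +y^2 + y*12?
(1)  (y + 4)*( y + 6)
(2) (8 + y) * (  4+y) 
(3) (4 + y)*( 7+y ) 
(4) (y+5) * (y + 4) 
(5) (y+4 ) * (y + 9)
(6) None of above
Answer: 2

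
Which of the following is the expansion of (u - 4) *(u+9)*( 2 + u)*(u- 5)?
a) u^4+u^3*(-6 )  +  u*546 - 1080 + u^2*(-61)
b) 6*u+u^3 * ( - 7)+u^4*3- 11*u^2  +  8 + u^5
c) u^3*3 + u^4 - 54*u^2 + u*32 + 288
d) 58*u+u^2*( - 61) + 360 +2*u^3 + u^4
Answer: d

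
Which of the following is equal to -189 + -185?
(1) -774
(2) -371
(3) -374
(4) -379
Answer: 3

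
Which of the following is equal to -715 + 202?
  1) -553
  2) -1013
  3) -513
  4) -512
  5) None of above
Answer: 3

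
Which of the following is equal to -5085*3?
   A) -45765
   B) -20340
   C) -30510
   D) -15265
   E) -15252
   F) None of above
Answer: F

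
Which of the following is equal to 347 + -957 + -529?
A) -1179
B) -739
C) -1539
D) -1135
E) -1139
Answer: E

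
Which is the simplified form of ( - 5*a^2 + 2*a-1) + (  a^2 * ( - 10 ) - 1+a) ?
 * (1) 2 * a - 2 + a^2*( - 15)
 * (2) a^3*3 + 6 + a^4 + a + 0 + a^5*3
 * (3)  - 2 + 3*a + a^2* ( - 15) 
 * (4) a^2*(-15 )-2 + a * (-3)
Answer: 3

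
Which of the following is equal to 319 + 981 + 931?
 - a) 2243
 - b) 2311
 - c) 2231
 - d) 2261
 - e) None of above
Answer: c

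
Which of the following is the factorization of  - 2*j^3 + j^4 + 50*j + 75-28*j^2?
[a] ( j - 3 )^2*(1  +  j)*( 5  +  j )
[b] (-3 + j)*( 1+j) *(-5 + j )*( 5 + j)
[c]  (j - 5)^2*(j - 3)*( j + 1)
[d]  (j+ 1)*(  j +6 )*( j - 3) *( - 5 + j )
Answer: b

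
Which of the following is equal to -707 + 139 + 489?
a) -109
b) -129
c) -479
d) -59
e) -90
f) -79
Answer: f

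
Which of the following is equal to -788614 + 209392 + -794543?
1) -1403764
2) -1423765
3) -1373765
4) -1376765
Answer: 3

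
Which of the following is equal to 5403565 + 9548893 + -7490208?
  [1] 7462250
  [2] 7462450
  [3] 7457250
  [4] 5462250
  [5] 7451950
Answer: 1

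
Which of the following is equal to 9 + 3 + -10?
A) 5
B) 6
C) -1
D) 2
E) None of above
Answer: D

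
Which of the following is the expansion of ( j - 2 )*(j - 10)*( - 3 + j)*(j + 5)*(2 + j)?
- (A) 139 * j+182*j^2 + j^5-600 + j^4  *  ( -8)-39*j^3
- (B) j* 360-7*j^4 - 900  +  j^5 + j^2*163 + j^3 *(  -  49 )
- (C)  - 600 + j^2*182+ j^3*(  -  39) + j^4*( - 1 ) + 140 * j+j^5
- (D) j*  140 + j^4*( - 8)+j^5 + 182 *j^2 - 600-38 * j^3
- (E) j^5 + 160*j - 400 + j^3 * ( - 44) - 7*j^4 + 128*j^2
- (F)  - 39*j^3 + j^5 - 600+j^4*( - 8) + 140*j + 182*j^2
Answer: F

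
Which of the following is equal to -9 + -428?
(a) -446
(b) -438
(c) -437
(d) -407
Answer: c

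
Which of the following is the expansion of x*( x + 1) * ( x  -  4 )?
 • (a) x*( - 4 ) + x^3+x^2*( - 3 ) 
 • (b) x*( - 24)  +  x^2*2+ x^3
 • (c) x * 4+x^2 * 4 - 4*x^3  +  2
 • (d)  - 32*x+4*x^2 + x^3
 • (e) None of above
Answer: a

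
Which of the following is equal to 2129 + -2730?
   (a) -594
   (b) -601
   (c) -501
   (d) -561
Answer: b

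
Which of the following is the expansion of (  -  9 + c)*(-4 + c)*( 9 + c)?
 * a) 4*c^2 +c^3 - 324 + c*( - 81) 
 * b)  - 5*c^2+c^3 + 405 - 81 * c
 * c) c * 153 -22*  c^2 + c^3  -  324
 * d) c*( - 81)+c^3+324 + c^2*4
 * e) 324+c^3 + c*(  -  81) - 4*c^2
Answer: e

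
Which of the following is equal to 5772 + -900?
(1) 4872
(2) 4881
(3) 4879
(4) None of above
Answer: 1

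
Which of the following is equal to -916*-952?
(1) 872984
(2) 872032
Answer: 2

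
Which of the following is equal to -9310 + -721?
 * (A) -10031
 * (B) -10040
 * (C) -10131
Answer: A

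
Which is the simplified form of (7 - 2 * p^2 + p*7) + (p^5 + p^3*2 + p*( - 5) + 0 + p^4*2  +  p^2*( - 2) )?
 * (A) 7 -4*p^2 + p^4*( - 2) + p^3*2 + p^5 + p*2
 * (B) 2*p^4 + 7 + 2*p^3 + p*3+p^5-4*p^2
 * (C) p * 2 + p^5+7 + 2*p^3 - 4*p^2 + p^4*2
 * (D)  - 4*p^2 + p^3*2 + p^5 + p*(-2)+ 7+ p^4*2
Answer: C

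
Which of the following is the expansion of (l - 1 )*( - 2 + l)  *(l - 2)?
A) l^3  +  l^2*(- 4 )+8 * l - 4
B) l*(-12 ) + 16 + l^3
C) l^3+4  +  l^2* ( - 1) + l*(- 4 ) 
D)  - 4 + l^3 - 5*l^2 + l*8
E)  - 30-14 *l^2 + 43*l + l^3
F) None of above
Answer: D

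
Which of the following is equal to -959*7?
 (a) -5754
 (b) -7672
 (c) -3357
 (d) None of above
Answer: d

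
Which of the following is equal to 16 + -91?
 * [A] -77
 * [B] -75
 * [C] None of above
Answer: B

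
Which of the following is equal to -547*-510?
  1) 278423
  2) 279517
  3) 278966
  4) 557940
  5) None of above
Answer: 5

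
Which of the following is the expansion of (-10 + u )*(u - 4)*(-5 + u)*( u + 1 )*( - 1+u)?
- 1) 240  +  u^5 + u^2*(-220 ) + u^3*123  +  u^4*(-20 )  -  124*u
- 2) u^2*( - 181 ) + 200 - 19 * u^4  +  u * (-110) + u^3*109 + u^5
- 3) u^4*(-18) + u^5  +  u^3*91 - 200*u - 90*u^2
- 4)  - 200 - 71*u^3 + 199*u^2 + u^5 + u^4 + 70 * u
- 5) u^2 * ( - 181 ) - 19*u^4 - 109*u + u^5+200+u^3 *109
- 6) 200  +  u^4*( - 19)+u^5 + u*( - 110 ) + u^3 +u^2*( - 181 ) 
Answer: 2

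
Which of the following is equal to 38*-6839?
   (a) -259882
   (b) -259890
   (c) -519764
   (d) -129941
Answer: a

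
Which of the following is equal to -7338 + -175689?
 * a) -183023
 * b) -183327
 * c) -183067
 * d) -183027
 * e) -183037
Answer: d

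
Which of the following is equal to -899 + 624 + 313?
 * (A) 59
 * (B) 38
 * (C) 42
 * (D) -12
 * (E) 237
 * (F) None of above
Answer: B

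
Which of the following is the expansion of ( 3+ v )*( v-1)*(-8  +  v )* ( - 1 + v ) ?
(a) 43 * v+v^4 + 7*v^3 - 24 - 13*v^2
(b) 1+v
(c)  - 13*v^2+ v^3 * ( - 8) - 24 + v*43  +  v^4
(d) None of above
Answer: d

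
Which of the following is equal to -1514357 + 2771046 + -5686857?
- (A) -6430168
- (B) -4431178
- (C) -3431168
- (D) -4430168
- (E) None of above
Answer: D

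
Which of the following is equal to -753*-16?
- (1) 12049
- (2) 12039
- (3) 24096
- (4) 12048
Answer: 4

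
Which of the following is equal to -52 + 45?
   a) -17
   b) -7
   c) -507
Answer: b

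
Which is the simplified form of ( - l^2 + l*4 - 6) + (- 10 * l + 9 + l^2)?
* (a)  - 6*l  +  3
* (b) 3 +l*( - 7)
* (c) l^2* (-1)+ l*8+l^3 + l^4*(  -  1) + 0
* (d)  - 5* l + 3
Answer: a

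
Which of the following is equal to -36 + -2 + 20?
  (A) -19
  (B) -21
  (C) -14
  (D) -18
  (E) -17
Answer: D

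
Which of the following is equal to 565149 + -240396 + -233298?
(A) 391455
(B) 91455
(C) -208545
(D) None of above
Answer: B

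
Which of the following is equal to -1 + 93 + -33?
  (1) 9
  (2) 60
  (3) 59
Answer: 3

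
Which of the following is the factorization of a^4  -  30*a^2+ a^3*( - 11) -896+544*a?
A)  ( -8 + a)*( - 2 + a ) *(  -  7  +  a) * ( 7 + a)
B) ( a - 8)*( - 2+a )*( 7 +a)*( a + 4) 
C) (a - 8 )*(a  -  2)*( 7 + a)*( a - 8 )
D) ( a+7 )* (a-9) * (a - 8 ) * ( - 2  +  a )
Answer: C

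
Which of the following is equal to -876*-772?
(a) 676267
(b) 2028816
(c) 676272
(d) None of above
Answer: c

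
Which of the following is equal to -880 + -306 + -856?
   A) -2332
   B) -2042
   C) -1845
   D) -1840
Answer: B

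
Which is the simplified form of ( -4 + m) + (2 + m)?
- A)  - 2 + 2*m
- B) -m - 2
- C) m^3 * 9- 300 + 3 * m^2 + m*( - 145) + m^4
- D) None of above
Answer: A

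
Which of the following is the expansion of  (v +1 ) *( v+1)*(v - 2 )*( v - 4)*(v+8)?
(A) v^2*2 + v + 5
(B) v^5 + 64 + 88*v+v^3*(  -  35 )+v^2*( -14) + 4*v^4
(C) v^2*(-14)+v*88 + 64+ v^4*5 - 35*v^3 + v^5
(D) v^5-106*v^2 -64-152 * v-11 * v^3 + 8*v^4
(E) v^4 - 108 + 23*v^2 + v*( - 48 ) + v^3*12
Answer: B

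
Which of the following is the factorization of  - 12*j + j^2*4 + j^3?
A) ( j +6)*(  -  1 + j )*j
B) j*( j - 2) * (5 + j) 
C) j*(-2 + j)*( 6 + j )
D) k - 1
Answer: C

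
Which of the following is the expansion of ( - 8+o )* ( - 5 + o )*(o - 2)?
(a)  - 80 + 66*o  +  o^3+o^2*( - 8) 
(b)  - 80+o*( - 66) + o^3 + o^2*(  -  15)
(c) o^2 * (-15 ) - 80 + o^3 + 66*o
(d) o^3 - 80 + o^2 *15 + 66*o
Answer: c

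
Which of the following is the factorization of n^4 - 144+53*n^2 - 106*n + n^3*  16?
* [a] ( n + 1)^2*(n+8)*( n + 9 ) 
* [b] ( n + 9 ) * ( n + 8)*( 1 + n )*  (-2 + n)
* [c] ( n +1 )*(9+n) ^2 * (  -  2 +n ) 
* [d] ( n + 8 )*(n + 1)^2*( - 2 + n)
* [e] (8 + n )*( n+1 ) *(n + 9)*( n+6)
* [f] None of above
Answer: b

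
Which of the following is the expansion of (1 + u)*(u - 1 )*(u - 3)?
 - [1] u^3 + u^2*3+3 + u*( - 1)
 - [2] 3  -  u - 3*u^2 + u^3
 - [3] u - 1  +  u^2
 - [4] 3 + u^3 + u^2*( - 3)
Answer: 2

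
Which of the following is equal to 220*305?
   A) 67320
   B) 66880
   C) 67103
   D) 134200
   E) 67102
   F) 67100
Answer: F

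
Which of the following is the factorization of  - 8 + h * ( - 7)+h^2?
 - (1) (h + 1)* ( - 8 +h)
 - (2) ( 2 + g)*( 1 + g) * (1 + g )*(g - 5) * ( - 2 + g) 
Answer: 1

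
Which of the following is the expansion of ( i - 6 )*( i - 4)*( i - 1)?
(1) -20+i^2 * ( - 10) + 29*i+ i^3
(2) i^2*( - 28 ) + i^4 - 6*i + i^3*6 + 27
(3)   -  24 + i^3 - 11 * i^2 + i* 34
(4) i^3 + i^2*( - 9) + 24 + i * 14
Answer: 3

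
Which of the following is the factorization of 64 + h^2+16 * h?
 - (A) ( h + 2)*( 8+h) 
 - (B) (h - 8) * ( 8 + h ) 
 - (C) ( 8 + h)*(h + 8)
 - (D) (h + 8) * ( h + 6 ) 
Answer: C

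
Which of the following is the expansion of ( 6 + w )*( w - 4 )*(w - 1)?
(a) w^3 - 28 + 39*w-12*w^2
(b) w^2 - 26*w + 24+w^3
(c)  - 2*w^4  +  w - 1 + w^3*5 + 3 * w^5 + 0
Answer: b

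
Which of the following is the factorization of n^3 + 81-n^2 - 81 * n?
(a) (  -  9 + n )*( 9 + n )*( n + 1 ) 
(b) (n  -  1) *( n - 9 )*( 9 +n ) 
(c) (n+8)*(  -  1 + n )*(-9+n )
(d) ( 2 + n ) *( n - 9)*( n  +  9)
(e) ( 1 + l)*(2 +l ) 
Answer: b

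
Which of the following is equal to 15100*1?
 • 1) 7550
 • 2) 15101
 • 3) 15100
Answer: 3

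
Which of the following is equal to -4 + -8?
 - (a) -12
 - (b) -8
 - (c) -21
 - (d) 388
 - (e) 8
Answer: a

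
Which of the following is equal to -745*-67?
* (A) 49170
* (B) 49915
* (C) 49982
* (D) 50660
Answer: B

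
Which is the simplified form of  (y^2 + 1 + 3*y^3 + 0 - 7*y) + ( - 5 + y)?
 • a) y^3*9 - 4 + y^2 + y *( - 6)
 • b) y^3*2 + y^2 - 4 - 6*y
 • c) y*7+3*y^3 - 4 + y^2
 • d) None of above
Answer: d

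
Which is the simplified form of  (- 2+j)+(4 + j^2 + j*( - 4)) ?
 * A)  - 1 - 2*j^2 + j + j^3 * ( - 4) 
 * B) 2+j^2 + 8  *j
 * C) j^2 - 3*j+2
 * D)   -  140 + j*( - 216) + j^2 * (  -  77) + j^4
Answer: C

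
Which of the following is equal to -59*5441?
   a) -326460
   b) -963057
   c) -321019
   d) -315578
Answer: c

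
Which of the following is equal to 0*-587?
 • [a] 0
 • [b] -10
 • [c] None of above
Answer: a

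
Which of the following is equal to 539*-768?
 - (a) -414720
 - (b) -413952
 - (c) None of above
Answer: b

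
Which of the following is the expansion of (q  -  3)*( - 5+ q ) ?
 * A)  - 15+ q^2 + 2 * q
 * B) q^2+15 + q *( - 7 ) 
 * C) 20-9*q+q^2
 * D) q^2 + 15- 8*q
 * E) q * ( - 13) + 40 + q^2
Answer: D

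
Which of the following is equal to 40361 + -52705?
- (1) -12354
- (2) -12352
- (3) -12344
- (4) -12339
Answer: 3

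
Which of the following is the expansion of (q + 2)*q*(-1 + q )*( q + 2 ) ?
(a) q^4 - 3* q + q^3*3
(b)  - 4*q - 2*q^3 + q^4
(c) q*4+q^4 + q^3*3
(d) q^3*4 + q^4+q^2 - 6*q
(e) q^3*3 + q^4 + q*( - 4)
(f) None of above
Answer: e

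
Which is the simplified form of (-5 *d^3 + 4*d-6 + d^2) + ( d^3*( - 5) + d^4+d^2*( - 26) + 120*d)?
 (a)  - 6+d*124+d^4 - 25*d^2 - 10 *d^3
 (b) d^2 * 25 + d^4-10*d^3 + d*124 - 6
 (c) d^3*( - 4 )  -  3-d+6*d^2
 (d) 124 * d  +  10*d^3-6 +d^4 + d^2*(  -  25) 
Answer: a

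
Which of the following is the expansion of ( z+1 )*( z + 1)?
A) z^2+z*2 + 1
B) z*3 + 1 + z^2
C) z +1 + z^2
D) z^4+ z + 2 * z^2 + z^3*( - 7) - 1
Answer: A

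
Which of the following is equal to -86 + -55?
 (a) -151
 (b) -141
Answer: b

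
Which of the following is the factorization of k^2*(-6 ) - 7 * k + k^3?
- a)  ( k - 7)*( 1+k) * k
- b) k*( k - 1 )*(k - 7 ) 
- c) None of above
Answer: a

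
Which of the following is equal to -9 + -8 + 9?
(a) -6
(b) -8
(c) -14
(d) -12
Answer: b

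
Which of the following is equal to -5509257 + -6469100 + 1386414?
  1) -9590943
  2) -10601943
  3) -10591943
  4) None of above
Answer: 3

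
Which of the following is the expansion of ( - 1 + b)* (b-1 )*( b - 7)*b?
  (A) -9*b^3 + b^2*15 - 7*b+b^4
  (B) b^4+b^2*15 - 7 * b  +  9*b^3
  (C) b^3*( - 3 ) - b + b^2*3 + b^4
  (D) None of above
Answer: A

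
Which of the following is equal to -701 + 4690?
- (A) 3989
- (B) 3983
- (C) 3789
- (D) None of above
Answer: A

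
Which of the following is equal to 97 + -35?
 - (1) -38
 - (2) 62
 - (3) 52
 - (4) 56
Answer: 2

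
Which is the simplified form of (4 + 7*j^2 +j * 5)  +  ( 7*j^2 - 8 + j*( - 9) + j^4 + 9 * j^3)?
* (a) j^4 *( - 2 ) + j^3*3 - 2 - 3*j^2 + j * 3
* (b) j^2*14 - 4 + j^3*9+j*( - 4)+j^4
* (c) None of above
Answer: b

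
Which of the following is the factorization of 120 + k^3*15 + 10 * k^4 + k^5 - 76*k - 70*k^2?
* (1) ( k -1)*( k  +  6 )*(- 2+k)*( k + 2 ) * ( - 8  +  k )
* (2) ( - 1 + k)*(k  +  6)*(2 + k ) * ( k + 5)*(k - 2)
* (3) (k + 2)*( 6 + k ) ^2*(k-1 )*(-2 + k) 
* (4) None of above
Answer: 2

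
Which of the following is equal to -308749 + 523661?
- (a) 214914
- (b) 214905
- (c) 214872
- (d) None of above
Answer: d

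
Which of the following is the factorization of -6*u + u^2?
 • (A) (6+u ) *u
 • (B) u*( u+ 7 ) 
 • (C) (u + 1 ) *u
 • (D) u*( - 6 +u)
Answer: D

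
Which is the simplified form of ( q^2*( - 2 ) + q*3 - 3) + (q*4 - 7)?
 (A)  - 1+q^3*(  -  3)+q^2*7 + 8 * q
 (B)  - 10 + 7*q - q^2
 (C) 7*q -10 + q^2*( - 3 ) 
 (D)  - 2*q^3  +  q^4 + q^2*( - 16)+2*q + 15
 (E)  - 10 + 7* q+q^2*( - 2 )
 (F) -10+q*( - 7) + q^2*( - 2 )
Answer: E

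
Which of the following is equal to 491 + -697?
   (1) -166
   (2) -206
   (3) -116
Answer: 2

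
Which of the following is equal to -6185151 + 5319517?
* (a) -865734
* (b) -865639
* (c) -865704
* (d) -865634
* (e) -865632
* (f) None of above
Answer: d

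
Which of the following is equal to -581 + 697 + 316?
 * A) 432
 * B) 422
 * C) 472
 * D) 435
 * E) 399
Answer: A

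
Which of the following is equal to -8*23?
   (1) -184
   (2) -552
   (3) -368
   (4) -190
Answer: 1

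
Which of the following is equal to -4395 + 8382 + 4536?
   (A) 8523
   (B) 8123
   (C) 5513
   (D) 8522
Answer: A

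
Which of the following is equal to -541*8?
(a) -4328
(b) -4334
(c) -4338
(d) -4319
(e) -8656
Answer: a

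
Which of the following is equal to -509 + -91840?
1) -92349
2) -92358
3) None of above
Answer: 1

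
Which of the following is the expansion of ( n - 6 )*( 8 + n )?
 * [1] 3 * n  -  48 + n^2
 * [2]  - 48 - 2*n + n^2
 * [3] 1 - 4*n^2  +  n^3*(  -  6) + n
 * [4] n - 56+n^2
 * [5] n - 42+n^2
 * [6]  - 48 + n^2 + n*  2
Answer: 6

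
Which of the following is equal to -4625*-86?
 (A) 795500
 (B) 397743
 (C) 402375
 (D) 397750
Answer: D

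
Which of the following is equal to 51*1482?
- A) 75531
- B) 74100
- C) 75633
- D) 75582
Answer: D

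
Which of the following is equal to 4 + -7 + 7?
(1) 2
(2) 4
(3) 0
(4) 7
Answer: 2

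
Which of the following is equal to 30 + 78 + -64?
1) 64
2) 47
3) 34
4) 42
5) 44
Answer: 5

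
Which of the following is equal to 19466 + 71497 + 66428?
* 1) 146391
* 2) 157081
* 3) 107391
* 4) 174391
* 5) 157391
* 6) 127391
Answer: 5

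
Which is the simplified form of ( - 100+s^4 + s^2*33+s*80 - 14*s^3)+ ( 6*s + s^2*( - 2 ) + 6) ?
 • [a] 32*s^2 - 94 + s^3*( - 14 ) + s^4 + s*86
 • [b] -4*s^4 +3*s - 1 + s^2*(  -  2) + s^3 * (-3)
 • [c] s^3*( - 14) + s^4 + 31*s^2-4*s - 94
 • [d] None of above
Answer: d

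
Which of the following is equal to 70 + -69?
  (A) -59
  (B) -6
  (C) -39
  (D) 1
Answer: D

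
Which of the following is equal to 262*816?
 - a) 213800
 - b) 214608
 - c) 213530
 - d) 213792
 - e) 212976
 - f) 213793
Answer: d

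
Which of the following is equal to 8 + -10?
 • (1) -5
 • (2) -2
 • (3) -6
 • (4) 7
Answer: 2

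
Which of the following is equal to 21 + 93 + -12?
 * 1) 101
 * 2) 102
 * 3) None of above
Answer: 2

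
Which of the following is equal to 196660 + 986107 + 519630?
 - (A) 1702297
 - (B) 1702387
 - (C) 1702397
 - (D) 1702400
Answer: C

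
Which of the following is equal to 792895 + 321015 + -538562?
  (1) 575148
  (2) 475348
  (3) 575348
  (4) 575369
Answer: 3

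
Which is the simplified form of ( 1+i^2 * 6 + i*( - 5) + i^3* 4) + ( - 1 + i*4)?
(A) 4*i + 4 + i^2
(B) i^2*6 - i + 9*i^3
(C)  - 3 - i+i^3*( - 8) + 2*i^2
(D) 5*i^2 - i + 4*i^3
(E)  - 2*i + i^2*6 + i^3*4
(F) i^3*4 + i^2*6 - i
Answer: F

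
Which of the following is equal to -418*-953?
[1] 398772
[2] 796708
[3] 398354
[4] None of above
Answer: 3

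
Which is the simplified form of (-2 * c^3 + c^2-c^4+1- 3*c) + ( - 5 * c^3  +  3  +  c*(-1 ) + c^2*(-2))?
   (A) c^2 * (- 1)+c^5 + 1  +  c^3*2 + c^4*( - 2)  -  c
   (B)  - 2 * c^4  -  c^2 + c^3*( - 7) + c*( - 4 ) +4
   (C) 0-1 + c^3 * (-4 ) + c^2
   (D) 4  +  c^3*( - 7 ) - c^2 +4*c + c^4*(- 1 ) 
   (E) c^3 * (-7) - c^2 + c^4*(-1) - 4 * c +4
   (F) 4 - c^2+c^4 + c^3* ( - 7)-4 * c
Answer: E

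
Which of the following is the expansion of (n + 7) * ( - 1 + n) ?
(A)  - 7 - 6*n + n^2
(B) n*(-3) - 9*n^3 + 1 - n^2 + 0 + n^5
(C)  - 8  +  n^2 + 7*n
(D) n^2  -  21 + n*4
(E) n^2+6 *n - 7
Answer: E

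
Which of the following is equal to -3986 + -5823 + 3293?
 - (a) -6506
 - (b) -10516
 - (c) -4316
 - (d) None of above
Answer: d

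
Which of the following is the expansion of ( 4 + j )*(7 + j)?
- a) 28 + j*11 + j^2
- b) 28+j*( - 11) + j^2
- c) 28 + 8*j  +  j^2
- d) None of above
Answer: a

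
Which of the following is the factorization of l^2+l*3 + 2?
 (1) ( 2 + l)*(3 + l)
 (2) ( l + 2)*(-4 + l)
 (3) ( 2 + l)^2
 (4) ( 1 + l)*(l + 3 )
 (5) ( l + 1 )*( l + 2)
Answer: 5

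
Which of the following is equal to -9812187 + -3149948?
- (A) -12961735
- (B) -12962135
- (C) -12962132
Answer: B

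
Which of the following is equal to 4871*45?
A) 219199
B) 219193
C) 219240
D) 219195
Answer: D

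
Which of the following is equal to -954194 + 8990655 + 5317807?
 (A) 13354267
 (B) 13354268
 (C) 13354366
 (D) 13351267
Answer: B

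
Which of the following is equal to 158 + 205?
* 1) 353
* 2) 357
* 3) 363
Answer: 3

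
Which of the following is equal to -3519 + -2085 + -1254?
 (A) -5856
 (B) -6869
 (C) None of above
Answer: C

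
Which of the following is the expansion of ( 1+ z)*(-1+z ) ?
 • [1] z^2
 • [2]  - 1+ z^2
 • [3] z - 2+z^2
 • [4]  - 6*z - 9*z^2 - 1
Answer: 2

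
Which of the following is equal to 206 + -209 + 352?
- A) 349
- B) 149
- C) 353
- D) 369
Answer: A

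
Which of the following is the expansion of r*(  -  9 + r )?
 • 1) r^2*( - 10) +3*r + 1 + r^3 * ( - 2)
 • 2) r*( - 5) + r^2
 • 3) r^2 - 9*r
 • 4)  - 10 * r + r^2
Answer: 3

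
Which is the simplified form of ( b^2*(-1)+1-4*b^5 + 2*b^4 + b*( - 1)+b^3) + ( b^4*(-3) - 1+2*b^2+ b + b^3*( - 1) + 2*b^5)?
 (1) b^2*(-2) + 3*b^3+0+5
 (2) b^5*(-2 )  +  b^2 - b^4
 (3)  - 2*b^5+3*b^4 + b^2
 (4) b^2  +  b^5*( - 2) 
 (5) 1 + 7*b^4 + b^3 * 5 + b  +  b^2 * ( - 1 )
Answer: 2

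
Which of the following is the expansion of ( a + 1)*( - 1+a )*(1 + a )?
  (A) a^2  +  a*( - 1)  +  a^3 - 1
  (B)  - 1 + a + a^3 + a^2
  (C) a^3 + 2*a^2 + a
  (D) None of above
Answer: A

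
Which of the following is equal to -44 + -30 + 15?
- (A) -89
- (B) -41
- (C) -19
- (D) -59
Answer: D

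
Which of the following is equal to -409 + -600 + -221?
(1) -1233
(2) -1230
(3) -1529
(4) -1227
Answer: 2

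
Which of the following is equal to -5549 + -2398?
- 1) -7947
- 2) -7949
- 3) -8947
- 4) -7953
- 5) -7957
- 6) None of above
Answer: 1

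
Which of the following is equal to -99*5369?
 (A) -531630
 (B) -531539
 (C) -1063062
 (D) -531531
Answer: D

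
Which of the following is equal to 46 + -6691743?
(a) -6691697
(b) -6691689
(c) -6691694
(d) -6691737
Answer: a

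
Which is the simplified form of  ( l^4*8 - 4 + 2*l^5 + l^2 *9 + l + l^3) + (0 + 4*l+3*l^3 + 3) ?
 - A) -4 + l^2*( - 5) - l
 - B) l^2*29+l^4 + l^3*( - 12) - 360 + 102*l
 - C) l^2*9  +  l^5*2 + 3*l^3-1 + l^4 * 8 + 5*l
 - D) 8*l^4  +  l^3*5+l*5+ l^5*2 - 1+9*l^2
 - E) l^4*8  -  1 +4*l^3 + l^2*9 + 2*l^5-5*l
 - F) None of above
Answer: F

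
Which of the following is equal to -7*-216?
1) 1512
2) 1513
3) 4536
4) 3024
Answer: 1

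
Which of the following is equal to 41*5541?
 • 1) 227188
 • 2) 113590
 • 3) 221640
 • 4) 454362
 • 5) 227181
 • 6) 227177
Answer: 5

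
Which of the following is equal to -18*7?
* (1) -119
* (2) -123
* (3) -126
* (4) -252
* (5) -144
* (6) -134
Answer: 3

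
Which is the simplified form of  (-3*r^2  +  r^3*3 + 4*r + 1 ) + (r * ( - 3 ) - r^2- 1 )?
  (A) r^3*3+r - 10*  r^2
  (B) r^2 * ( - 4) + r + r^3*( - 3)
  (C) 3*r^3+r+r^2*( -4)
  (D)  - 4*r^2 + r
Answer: C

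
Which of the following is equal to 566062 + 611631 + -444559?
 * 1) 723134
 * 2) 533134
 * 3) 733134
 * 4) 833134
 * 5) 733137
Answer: 3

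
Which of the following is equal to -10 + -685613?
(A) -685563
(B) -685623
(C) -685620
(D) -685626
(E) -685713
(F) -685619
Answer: B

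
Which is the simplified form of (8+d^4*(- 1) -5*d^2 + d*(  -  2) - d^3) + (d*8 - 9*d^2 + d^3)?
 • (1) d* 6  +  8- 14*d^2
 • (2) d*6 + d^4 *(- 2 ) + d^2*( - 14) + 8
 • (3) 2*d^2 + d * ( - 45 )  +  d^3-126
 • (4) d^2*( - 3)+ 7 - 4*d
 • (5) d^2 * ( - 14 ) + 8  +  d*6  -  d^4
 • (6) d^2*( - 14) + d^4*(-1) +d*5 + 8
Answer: 5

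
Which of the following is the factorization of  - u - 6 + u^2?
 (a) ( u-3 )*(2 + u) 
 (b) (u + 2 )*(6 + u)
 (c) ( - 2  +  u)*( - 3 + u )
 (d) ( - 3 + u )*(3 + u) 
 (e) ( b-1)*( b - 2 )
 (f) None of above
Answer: a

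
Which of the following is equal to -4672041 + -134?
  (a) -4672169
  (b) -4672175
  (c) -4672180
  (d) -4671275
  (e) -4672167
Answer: b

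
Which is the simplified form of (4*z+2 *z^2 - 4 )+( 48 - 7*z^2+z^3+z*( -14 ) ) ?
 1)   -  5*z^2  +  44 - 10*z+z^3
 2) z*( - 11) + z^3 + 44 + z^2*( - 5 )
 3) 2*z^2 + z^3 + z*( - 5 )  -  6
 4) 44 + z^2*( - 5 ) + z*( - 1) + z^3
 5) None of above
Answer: 1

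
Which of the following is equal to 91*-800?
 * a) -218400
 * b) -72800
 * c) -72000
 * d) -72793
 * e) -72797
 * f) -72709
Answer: b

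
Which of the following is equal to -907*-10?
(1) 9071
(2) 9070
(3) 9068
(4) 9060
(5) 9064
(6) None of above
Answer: 2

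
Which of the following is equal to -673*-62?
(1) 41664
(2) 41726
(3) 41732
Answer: 2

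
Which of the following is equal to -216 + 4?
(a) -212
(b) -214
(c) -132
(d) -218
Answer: a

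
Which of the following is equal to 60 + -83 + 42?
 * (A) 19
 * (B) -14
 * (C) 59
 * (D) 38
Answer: A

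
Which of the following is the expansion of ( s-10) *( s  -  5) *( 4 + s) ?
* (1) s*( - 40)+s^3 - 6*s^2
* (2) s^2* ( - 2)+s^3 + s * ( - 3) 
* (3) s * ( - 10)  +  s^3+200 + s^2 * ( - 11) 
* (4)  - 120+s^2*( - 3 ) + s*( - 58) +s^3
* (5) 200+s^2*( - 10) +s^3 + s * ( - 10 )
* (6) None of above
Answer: 3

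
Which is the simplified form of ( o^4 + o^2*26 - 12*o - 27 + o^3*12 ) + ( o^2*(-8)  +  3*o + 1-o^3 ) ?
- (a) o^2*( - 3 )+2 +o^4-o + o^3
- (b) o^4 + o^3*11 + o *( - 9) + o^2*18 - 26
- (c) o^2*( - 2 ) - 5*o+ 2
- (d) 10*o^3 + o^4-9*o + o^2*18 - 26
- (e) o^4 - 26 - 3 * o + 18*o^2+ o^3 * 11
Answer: b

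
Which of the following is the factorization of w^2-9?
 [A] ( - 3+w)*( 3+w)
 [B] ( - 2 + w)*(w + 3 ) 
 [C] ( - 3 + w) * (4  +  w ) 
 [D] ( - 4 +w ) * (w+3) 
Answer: A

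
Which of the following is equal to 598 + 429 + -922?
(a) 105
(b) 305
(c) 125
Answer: a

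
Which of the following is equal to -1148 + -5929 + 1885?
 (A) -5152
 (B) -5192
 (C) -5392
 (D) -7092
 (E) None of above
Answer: B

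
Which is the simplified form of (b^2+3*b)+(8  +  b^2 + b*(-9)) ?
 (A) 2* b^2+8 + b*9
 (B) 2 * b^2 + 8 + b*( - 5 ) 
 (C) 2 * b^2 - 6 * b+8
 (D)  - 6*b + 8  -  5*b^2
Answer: C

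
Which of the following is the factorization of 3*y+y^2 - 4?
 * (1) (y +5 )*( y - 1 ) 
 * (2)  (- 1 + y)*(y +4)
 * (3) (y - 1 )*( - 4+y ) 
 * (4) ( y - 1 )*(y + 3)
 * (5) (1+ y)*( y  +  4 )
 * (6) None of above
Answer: 2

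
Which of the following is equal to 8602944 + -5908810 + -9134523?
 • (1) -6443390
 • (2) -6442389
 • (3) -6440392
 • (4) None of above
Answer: 4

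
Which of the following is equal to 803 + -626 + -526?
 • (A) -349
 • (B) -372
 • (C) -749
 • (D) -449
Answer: A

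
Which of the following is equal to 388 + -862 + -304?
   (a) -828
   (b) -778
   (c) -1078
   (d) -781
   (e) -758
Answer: b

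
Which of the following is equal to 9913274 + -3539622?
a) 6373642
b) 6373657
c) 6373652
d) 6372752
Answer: c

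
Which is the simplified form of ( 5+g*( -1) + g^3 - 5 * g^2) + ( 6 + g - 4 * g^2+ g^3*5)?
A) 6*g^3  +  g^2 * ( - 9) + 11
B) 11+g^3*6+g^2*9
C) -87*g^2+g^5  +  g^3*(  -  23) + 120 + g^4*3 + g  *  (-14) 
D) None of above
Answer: A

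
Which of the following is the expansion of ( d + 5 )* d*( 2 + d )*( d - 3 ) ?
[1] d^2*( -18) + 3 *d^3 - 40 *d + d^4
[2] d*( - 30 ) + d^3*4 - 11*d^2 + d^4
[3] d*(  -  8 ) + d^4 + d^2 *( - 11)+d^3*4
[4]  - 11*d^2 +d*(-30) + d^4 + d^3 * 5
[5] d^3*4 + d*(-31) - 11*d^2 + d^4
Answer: 2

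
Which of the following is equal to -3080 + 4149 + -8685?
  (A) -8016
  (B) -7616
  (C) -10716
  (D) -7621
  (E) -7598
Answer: B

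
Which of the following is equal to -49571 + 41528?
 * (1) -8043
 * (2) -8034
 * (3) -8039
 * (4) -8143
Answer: 1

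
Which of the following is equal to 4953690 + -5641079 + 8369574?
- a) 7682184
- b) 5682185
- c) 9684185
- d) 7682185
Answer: d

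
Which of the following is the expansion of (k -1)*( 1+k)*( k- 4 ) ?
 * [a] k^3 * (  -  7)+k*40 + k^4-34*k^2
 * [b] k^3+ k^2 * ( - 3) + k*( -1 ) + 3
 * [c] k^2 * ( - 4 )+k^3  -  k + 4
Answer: c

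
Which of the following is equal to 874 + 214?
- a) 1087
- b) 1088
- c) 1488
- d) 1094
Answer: b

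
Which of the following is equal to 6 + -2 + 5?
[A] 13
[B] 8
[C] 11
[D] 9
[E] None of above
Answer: D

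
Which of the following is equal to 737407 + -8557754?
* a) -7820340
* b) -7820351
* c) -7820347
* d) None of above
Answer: c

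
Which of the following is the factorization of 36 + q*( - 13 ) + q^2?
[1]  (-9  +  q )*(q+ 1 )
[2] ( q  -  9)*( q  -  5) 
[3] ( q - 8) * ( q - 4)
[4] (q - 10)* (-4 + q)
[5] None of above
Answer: 5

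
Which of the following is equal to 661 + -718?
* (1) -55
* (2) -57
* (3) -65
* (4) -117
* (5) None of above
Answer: 2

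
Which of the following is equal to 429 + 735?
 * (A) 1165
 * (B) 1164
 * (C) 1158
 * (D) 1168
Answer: B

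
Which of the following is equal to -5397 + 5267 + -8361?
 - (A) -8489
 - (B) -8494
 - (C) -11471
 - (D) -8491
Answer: D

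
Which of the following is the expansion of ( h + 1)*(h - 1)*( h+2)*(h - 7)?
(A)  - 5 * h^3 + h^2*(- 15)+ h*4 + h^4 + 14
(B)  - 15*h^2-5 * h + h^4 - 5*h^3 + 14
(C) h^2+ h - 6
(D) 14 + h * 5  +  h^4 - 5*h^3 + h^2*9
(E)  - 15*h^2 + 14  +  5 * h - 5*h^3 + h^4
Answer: E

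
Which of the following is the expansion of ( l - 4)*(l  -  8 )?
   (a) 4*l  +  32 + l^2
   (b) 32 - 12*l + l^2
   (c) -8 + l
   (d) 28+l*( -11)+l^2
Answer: b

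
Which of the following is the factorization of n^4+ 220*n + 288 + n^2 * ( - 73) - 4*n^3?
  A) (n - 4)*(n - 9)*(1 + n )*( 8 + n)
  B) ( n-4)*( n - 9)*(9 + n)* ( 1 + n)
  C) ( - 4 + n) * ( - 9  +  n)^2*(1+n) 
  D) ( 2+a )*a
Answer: A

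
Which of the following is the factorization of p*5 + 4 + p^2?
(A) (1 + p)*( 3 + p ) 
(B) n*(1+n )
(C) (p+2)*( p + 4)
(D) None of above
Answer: D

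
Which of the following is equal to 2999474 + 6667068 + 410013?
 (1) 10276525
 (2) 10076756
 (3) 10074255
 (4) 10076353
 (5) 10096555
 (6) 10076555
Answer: 6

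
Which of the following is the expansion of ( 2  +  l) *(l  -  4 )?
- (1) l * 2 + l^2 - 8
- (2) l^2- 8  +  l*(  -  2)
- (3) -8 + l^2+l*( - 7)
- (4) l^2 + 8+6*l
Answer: 2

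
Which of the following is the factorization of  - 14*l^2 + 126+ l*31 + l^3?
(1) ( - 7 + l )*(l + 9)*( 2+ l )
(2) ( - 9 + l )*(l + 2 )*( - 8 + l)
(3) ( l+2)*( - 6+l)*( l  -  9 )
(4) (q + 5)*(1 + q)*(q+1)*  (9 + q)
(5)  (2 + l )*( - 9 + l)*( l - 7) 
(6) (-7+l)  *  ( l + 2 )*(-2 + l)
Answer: 5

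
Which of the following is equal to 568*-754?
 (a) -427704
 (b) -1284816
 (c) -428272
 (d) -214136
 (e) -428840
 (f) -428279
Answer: c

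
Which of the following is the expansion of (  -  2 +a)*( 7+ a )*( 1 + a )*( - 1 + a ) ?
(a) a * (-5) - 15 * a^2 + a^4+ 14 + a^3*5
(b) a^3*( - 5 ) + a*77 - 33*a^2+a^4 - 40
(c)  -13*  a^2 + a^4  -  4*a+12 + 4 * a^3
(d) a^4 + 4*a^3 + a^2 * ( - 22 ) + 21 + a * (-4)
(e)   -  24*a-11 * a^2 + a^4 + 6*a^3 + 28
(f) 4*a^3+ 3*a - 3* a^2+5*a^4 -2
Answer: a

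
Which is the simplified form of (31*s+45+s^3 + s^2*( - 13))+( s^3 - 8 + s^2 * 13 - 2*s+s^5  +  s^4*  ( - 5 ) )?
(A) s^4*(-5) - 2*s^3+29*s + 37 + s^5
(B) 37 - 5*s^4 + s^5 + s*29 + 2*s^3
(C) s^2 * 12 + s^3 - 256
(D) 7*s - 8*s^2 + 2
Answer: B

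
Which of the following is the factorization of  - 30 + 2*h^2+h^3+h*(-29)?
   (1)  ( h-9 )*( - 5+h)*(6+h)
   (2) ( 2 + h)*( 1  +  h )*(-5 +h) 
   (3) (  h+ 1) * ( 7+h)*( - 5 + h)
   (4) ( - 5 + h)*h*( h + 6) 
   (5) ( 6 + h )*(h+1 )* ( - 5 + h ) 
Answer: 5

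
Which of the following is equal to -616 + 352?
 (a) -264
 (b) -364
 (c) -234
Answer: a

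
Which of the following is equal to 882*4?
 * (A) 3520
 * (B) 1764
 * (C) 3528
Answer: C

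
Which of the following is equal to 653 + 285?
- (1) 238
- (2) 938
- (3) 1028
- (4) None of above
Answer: 2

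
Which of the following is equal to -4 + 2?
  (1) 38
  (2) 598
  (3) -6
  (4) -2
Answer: 4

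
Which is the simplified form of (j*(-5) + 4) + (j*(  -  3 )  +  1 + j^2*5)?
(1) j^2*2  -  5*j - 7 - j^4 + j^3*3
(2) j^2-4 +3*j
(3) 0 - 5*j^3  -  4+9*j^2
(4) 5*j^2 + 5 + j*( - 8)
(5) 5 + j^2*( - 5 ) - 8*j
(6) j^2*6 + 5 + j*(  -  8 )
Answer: 4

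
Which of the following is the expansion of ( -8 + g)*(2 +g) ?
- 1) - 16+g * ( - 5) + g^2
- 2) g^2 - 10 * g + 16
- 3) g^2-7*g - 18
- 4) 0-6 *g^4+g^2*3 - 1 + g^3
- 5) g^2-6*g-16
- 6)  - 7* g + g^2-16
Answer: 5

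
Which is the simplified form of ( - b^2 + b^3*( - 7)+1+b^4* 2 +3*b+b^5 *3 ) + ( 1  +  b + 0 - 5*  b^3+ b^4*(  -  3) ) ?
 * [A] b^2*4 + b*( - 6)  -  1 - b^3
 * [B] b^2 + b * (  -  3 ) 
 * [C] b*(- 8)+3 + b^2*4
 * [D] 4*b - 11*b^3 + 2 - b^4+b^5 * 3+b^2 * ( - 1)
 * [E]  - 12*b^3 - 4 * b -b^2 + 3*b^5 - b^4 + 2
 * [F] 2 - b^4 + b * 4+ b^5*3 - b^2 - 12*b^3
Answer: F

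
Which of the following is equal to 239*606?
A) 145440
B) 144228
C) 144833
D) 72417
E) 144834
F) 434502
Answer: E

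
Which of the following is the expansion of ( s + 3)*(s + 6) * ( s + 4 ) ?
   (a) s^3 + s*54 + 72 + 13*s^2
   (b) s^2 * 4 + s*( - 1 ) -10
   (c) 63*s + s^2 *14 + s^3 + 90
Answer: a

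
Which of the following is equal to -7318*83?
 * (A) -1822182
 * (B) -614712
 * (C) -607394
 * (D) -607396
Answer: C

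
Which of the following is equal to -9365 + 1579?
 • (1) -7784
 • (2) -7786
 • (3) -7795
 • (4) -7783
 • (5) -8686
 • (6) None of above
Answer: 2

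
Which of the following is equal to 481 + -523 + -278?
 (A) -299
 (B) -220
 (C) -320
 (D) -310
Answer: C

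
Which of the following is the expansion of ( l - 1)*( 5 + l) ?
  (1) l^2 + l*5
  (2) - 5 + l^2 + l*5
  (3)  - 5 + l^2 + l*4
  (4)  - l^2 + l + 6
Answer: 3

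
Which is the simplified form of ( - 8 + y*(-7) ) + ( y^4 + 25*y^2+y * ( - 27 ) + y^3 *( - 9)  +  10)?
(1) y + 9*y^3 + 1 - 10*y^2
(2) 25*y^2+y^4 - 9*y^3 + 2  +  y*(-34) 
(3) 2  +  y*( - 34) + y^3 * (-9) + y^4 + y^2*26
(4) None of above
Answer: 2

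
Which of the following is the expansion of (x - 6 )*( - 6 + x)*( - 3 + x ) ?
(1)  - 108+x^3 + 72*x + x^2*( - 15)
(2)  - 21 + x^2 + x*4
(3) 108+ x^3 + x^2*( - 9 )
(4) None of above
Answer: 1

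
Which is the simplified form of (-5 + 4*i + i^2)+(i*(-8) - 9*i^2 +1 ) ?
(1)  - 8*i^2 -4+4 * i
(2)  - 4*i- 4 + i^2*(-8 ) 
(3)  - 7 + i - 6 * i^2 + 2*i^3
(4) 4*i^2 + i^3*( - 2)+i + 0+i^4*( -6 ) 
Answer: 2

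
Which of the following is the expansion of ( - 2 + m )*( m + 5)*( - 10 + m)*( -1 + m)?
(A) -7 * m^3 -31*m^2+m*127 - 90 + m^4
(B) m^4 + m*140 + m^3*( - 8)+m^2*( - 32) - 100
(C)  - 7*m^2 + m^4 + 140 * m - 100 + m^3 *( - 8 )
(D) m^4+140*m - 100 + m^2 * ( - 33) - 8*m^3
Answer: D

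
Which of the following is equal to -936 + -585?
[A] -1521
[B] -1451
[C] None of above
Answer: A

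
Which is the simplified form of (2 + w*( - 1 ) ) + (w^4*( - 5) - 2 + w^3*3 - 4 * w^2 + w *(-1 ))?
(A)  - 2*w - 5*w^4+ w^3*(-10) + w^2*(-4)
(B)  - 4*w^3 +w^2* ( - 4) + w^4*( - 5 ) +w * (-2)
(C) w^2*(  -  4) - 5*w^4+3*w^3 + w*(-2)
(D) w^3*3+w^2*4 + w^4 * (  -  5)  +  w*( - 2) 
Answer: C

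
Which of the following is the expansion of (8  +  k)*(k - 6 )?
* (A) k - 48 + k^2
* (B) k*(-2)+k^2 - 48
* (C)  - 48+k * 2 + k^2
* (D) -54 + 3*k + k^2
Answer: C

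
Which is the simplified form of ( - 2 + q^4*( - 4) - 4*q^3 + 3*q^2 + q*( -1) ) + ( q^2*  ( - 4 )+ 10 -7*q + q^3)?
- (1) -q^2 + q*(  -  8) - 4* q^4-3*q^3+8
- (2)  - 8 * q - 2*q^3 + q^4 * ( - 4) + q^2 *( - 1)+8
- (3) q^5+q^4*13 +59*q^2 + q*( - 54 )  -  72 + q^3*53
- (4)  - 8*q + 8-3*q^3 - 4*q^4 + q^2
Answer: 1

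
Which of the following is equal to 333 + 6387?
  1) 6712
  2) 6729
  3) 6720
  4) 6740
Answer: 3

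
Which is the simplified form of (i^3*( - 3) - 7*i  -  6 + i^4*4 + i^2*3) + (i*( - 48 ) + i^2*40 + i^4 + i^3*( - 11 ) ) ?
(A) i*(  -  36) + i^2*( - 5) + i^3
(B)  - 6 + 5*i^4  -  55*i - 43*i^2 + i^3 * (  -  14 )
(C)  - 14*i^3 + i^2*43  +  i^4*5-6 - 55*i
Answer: C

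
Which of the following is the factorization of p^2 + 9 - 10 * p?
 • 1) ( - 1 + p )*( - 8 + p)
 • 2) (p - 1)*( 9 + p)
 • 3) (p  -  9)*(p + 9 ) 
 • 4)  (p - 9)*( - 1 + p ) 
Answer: 4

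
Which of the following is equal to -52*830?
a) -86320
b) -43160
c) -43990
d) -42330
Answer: b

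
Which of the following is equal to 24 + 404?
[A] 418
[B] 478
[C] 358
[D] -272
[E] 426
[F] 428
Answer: F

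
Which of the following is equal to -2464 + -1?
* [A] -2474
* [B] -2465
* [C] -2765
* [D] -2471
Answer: B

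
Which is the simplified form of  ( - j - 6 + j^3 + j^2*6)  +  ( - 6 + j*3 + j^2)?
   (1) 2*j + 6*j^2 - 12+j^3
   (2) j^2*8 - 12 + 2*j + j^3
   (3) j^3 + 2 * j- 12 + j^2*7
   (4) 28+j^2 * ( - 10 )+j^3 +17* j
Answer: 3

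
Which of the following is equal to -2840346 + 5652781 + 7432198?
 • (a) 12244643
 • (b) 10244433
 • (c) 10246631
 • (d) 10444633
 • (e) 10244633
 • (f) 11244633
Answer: e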